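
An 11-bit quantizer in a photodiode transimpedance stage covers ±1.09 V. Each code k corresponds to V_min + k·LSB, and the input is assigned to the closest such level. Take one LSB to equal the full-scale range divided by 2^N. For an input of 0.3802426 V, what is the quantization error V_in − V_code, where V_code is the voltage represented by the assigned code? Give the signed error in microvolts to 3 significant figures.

+233 µV

Span: 1.09 V − (-1.09 V) = 2.18 V. LSB = 2.18 V / 2^11 ≈ 1.064 mV.
Position in LSBs: (0.3802426 − (-1.09)) × 2048/2.18 = 1381.2187; rounding gives k = 1381.
V_code = V_min + k × range/2^11 = -1.09 + 1381 × 2.18/2048 = 0.3800097656 V.
e = 0.3802426 − (0.3800097656) = +233 µV.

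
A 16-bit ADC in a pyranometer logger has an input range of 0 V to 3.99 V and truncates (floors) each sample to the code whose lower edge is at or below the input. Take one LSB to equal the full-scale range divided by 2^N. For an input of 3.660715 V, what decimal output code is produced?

Full-scale range = 3.99 V. LSB = 3.99 V / 2^16 ≈ 60.88 µV.
(V_in − V_min) × 2^16/range = (3.660715 − (0)) × 65536/3.99 = 60127.473.
Floor → code = 60127.

60127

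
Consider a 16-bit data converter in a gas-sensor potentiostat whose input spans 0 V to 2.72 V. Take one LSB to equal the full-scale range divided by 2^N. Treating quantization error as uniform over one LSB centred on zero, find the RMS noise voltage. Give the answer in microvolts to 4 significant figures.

Full-scale range = 2.72 V.
Step size = 2.72/65536 V = 41.5039 µV.
σ_q = LSB/√12 = 41.5039 µV/3.4641 = 11.98 µV.

11.98 µV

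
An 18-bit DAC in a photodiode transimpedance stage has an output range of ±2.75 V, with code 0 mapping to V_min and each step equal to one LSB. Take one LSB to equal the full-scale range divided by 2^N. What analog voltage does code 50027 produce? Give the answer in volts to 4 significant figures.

-1.700 V

Full-scale range = 2.75 V − (-2.75 V) = 5.5 V. LSB = 5.5 V / 2^18.
Output = V_min + (50027/262144) × range = -2.75 + 0.190838 × 5.5 V
      = -2.75 V + 1.04961 V = -1.70039 V.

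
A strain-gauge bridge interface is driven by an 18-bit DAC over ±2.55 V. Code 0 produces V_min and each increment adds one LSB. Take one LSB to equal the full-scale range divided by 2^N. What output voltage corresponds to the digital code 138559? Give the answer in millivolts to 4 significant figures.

145.7 mV

Span: 2.55 V − (-2.55 V) = 5.1 V. LSB = 5.1 V / 2^18.
V_out = -2.55 + 138559 × (5.1/262144) V
      = -2.55 V + 2.69566 V = 0.145659 V.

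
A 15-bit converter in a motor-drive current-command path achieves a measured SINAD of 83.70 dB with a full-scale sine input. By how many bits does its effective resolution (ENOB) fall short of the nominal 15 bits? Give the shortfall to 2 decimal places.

1.39 bits

Effective bits = (83.70 − 1.76)/6.02 = 13.6113.
15 − 13.6113 = 1.39 bits below nominal.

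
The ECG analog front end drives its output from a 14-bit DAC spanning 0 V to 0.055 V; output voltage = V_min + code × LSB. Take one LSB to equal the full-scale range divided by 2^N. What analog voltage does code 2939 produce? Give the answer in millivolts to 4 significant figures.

Full-scale range = 0.055 V. LSB = 0.055 V / 2^14.
Output = V_min + (2939/16384) × range = 0 + 0.179382 × 0.055 V
      = 0 + 0.00986603 = 0.00986603 V.

9.866 mV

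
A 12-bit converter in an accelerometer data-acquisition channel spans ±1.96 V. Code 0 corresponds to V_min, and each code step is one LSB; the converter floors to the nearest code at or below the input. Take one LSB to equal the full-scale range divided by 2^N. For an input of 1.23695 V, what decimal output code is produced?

3340

Range = 1.96 − (-1.96) = 3.92 V. LSB = 3.92 V / 2^12 ≈ 0.9570 mV.
code = ⌊(V_in − V_min)/LSB⌋ = ⌊(V_in − V_min) × 2^12 / range⌋
     = ⌊(1.23695 − (-1.96)) × 4096 / 3.92⌋ = ⌊3.19695 × 4096/3.92⌋
     = ⌊3340.487⌋ = 3340.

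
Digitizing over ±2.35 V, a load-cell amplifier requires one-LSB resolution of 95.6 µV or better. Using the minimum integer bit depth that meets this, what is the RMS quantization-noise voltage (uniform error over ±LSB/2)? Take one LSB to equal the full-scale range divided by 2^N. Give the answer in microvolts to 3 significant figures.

Span: 2.35 V − (-2.35 V) = 4.7 V.
Required number of levels: 4.7/95.6 µV = 49163; smallest N with 2^N ≥ that is 16.
LSB = 4.7 V / 2^16 = 71.716 µV.
RMS noise = LSB/√12 = 20.7 µV.

20.7 µV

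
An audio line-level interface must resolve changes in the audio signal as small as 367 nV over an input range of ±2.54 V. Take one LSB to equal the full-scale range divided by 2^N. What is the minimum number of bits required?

Range = 2.54 − (-2.54) = 5.08 V.
5.08 V / 367 nV = 1.384e7. Since 2^23 = 8388608 and 2^24 = 16777216, N = 24.

24 bits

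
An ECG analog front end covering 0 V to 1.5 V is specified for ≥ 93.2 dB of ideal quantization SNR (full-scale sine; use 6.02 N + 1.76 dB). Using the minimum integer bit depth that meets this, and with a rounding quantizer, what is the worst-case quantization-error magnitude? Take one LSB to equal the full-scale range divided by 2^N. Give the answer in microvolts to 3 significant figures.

Full-scale range = 1.5 V.
Required N = ⌈(93.2 − 1.76)/6.02⌉ = ⌈15.189⌉ = 16.
One LSB is 1.5 V / 65536 = 22.888 µV.
Half an LSB is 11.4 µV.

11.4 µV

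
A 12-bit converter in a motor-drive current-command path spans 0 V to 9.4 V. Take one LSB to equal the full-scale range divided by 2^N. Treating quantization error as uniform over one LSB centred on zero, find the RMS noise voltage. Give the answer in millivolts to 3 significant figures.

V_FS = 9.4 V.
LSB = 9.4 V ÷ 2^12 = 9.4/4096 V = 2.2949 mV.
For a uniform distribution on [−LSB/2, +LSB/2], V_rms = LSB/√12 = 2.2949 mV/3.4641 = 0.662 mV.

0.662 mV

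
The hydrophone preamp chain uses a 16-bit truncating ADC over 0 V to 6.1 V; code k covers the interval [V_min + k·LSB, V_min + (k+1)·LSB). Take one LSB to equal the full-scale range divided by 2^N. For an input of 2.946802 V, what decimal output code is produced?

V_FS = 6.1 V. LSB = 6.1 V / 2^16 ≈ 93.08 µV.
code = ⌊(V_in − V_min)/LSB⌋ = ⌊(V_in − V_min) × 2^16 / range⌋
     = ⌊(2.946802 − (0)) × 65536 / 6.1⌋ = ⌊2.946802 × 65536/6.1⌋
     = ⌊31659.281⌋ = 31659.

31659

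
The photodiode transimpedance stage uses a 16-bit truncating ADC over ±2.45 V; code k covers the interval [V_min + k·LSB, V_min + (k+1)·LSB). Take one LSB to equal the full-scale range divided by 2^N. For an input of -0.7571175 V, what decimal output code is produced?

Range = 2.45 − (-2.45) = 4.9 V. LSB = 4.9 V / 2^16 ≈ 74.77 µV.
code = ⌊(V_in − V_min)/LSB⌋ = ⌊(V_in − V_min) × 2^16 / range⌋
     = ⌊(-0.7571175 − (-2.45)) × 65536 / 4.9⌋ = ⌊1.6928825 × 65536/4.9⌋
     = ⌊22641.785⌋ = 22641.

22641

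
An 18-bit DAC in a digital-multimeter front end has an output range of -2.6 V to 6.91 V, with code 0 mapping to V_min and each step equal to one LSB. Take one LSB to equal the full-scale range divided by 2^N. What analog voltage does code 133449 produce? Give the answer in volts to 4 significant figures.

2.241 V

Span: 6.91 V − (-2.6 V) = 9.51 V. LSB = 9.51 V / 2^18.
V_out = V_min + code × LSB = -2.6 V + 133449 × 9.51 V / 262144
      = -2.6 + 4.84123 = 2.24123 V.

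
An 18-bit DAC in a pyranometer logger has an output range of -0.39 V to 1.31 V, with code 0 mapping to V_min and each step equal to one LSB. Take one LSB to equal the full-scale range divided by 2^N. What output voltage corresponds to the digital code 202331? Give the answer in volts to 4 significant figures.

0.9221 V

The full-scale span is 1.31 − (-0.39) = 1.7 V. LSB = 1.7 V / 2^18.
V_out = -0.39 + 202331 × (1.7/262144) V
      = -0.39 + 1.31211 = 0.922114 V.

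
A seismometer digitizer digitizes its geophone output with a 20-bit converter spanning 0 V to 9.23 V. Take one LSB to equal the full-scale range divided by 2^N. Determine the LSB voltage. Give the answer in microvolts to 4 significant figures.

8.802 µV

Span = 9.23 V.
Number of codes = 2^20 = 1048576.
LSB = 9.23 V ÷ 2^20 = 9.23/1048576 V = 8.802 µV.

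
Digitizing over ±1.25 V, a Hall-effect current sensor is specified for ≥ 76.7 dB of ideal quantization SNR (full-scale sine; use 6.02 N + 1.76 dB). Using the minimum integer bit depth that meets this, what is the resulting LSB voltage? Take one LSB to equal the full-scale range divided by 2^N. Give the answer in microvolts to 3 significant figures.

305 µV

Span: 1.25 V − (-1.25 V) = 2.5 V.
Solving 6.02 N ≥ 76.7 − 1.76: N ≥ 12.449. Round up → N = 13.
One LSB is 2.5 V / 8192 = 305 µV.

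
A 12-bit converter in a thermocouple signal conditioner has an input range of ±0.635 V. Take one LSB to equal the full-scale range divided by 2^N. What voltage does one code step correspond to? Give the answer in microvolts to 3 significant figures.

Span: 0.635 V − (-0.635 V) = 1.27 V.
Number of codes = 2^12 = 4096.
One LSB is 1.27 V / 4096 = 310 µV.

310 µV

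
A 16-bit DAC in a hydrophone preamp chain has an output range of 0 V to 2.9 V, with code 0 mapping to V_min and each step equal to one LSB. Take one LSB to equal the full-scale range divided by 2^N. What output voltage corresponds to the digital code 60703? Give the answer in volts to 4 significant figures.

Range is 2.9 V. LSB = 2.9 V / 2^16.
V_out = 0 + 60703 × (2.9/65536) V
      = 0 V + 2.68614 V = 2.68614 V.

2.686 V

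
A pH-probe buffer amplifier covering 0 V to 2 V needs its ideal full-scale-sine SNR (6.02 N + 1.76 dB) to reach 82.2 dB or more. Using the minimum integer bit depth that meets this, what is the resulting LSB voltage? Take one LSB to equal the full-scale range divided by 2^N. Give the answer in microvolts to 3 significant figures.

122 µV

Full-scale range = 2 V.
Required N = ⌈(82.2 − 1.76)/6.02⌉ = ⌈13.362⌉ = 14.
LSB = 2 V ÷ 2^14 = 2/16384 V = 122 µV.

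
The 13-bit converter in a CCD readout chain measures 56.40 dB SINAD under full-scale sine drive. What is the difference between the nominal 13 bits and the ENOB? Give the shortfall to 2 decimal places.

N_eff = (56.40 − 1.76)/6.02 = 9.0764 bits.
Shortfall = 13 − 9.0764 = 3.9236 bits.

3.92 bits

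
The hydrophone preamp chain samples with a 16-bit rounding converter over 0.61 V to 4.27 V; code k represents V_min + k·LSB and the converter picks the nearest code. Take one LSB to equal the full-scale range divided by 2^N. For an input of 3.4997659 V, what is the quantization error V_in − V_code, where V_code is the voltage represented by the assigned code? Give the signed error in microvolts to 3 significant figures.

Range = 4.27 − (0.61) = 3.66 V. LSB = 3.66 V / 2^16 ≈ 55.85 µV.
(3.4997659 − (0.61)) / LSB = 2.8897659 × 65536/3.66 = 51744.1798. Nearest integer: k = 51744.
Reconstructed level: 0.61 + 51744 × 3.66/65536 V = 3.4997558594 V.
Error = V_in − V_code = 3.4997659 − (3.4997558594) = +10.0 µV.

+10.0 µV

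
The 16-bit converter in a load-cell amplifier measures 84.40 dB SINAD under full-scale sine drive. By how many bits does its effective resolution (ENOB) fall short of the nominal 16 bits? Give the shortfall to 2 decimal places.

2.27 bits

Effective bits = (84.40 − 1.76)/6.02 = 13.7276.
16 − 13.7276 = 2.27 bits below nominal.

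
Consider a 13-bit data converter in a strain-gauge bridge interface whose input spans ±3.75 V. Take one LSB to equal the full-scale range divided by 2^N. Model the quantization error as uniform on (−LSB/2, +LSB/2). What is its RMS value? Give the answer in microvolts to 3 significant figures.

264 µV

The full-scale span is 3.75 − (-3.75) = 7.5 V.
One LSB is 7.5 V / 8192 = 0.91553 mV.
σ_q = LSB/√12 = 0.91553 mV/3.4641 = 264 µV.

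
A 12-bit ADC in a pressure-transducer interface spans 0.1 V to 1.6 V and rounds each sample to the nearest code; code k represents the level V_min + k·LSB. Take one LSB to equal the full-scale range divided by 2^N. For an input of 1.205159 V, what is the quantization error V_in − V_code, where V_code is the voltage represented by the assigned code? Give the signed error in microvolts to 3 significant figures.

The full-scale span is 1.6 − (0.1) = 1.5 V. LSB = 1.5 V / 2^12 ≈ 366.2 µV.
Position in LSBs: (1.205159 − (0.1)) × 4096/1.5 = 3017.8208; rounding gives k = 3018.
V_code = 0.1 + (3018/4096) × 1.5 = 1.205224609 V.
V_in − V_code = 1.205159 − (1.205224609) = −65.6 µV.

−65.6 µV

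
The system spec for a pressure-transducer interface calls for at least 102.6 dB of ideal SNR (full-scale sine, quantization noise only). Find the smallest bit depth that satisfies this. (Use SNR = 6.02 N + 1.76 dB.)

17 bits

N ≥ (102.6 − 1.76)/6.02 = 16.751 → N_min = 17.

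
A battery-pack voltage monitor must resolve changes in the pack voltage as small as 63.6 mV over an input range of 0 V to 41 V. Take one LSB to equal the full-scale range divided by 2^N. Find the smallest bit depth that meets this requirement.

10 bits

Span = 41 V.
Need 2^N ≥ 41 V / 63.6 mV = 644.7 → N_min = 10.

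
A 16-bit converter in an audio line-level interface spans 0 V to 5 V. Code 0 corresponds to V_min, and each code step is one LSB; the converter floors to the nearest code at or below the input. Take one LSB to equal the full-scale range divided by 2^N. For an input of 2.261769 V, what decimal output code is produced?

29645

Span = 5 V. LSB = 5 V / 2^16 ≈ 76.29 µV.
V_in − V_min = 2.261769 − (0) = 2.261769 V.
Divide by LSB: 2.261769 × 65536/5 = 29645.4586.
Truncating gives code 29645.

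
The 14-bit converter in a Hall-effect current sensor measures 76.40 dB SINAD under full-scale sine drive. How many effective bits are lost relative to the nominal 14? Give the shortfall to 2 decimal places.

N_eff = (76.40 − 1.76)/6.02 = 12.3987 bits.
Shortfall = 14 − 12.3987 = 1.6013 bits.

1.60 bits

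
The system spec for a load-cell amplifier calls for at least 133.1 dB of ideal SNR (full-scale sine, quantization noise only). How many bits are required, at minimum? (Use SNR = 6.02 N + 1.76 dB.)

22 bits

6.02 N + 1.76 ≥ 133.1 gives N ≥ 21.817, so the minimum integer is 22.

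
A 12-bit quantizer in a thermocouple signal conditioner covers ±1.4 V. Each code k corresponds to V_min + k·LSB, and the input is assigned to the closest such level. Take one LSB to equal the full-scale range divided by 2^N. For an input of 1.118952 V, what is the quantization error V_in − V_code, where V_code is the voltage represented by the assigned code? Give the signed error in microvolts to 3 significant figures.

−91.0 µV

Full-scale range = 1.4 V − (-1.4 V) = 2.8 V. LSB = 2.8 V / 2^12 ≈ 0.6836 mV.
(1.118952 − (-1.4)) / LSB = 2.518952 × 4096/2.8 = 3684.8669. Nearest integer: k = 3685.
V_code = -1.4 + (3685/4096) × 2.8 = 1.119042969 V.
V_in − V_code = 1.118952 − (1.119042969) = −91.0 µV.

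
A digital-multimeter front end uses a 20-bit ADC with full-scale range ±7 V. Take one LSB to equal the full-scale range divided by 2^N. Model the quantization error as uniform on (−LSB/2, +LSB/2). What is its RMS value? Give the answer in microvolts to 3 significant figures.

3.85 µV

Full-scale range = 7 V − (-7 V) = 14 V.
LSB = 14 V / 2^20 = 13.351 µV.
V_rms = LSB/√12 = 13.351 µV / √12 = 3.85 µV.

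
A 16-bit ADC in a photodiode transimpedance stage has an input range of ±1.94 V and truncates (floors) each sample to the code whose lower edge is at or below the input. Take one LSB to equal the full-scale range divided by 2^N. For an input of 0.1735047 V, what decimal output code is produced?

35698

Range = 1.94 − (-1.94) = 3.88 V. LSB = 3.88 V / 2^16 ≈ 59.20 µV.
code = ⌊(V_in − V_min)/LSB⌋ = ⌊(V_in − V_min) × 2^16 / range⌋
     = ⌊(0.1735047 − (-1.94)) × 65536 / 3.88⌋ = ⌊2.1135047 × 65536/3.88⌋
     = ⌊35698.620⌋ = 35698.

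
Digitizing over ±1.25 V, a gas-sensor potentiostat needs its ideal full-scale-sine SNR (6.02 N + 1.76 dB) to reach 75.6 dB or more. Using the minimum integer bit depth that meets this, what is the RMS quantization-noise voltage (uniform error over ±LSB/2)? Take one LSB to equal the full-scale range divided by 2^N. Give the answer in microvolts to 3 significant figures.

Range = 1.25 − (-1.25) = 2.5 V.
Solving 6.02 N ≥ 75.6 − 1.76: N ≥ 12.266. Round up → N = 13.
LSB = 2.5 V / 2^13 = 305.18 µV.
V_rms = LSB/√12 = 88.1 µV.

88.1 µV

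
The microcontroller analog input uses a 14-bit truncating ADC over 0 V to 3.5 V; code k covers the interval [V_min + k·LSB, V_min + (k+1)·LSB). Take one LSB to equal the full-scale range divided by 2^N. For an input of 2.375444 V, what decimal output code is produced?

Span = 3.5 V. LSB = 3.5 V / 2^14 ≈ 213.6 µV.
V_in − V_min = 2.375444 − (0) = 2.375444 V.
Divide by LSB: 2.375444 × 16384/3.5 = 11119.7927.
Truncating gives code 11119.

11119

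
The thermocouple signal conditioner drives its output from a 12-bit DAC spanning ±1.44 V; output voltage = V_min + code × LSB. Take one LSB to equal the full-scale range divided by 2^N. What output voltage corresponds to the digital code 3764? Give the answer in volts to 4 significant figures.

1.207 V

Full-scale range = 1.44 V − (-1.44 V) = 2.88 V. LSB = 2.88 V / 2^12.
V_out = -1.44 + 3764 × (2.88/4096) V
      = -1.44 + 2.64656 = 1.20656 V.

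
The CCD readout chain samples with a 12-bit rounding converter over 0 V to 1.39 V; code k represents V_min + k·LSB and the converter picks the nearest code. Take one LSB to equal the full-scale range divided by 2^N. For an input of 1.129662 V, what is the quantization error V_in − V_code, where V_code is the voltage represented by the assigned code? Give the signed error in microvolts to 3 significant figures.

−52.4 µV

V_FS = 1.39 V. LSB = 1.39 V / 2^12 ≈ 339.4 µV.
(1.129662 − (0)) / LSB = 1.129662 × 4096/1.39 = 3328.8457. Nearest integer: k = 3329.
Reconstructed level: 0 + 3329 × 1.39/4096 V = 1.129714355 V.
e = 1.129662 − (1.129714355) = −52.4 µV.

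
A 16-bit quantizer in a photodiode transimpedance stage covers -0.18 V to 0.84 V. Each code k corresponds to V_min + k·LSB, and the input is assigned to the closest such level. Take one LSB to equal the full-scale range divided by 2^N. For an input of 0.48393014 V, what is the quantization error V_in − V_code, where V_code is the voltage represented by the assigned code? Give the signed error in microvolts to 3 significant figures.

The full-scale span is 0.84 − (-0.18) = 1.02 V. LSB = 1.02 V / 2^16 ≈ 15.56 µV.
Position in LSBs: (0.48393014 − (-0.18)) × 65536/1.02 = 42658.1624; rounding gives k = 42658.
V_code = V_min + k × range/2^16 = -0.18 + 42658 × 1.02/65536 = 0.48392761230 V.
Error = V_in − V_code = 0.48393014 − (0.48392761230) = +2.53 µV.

+2.53 µV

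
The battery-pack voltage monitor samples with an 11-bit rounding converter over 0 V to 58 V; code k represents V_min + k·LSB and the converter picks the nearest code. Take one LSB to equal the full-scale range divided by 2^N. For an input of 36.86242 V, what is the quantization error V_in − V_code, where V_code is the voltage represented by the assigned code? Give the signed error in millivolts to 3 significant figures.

V_FS = 58 V. LSB = 58 V / 2^11 ≈ 28.32 mV.
Position in LSBs: (36.86242 − (0)) × 2048/58 = 1301.6248; rounding gives k = 1302.
Reconstructed level: 0 + 1302 × 58/2048 V = 36.87304688 V.
e = 36.86242 − (36.87304688) = −10.6 mV.

−10.6 mV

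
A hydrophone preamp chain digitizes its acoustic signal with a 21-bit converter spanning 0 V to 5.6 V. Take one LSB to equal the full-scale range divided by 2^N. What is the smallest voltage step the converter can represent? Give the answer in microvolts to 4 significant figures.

2.670 µV

Span = 5.6 V.
Number of codes = 2^21 = 2097152.
One LSB is 5.6 V / 2097152 = 2.670 µV.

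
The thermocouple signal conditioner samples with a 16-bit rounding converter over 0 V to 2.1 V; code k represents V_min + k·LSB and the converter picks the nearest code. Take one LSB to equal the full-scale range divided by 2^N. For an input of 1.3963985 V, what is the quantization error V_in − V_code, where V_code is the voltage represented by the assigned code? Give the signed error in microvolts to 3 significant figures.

+8.73 µV

Span = 2.1 V. LSB = 2.1 V / 2^16 ≈ 32.04 µV.
Position in LSBs: (1.3963985 − (0)) × 65536/2.1 = 43578.2724; rounding gives k = 43578.
V_code = V_min + k × range/2^16 = 0 + 43578 × 2.1/65536 = 1.3963897705 V.
e = 1.3963985 − (1.3963897705) = +8.73 µV.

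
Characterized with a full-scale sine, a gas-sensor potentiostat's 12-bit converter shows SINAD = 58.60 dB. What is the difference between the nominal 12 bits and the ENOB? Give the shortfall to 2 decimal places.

2.56 bits

N_eff = (58.60 − 1.76)/6.02 = 9.4419 bits.
Shortfall = 12 − 9.4419 = 2.5581 bits.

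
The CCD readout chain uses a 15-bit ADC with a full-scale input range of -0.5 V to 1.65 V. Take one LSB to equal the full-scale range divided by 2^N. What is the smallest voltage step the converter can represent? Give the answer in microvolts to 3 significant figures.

65.6 µV

Range = 1.65 − (-0.5) = 2.15 V.
2^15 = 32768 levels.
One LSB is 2.15 V / 32768 = 65.6 µV.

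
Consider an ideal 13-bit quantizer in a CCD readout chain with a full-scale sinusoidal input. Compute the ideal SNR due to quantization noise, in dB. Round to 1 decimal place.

Ideal quantization SNR: 6.02 × 13 + 1.76 dB = 80.0 dB.

80.0 dB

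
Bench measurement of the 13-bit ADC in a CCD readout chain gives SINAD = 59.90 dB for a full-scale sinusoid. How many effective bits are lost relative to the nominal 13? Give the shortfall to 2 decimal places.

Effective bits = (59.90 − 1.76)/6.02 = 9.6578.
13 − 9.6578 = 3.34 bits below nominal.

3.34 bits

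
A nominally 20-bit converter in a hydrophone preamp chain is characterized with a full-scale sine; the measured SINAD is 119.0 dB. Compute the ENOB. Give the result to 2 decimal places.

19.48 bits

ENOB = (SINAD − 1.76) / 6.02 = (119.0 − 1.76) / 6.02 = 117.24 / 6.02 = 19.4751.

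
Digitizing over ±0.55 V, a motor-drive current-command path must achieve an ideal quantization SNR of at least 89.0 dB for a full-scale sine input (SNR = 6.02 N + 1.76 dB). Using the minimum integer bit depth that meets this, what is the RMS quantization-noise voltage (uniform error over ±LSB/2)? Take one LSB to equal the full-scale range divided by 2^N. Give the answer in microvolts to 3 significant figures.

9.69 µV

Span: 0.55 V − (-0.55 V) = 1.1 V.
6.02 N + 1.76 ≥ 89.0 gives N ≥ 14.492, so the minimum integer is 15.
Step size = 1.1/32768 V = 33.569 µV.
σ_q = LSB/√12 = 33.569 µV/3.4641 = 9.69 µV.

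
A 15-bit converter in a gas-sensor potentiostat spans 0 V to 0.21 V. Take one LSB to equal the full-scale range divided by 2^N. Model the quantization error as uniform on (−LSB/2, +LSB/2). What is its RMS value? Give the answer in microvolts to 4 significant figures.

1.850 µV

Full-scale range = 0.21 V.
Step size = 0.21/32768 V = 6.40869 µV.
σ_q = LSB/√12 = 6.40869 µV/3.4641 = 1.850 µV.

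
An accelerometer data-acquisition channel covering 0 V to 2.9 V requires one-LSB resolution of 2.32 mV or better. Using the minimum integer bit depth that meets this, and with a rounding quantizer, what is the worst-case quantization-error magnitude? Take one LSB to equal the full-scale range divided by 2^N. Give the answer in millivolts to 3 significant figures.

V_FS = 2.9 V.
Required number of levels: 2.9/2.32 mV = 1250.0; smallest N with 2^N ≥ that is 11.
LSB = 2.9 V ÷ 2^11 = 2.9/2048 V = 1.4160 mV.
Max error for round-to-nearest is LSB/2 = 0.708 mV.

0.708 mV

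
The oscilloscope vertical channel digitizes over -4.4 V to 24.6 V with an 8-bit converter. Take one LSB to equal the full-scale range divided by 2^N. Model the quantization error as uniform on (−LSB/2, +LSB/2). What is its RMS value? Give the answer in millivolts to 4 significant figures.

32.70 mV

Span: 24.6 V − (-4.4 V) = 29 V.
LSB = 29 V ÷ 2^8 = 29/256 V = 113.281 mV.
V_rms = LSB/√12 = 113.281 mV / √12 = 32.70 mV.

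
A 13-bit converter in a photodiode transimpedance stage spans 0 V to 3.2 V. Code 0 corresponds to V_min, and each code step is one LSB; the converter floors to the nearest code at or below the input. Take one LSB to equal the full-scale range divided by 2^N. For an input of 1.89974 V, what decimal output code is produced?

4863

Full-scale range = 3.2 V. LSB = 3.2 V / 2^13 ≈ 390.6 µV.
V_in − V_min = 1.89974 − (0) = 1.89974 V.
Divide by LSB: 1.89974 × 8192/3.2 = 4863.3344.
Truncating gives code 4863.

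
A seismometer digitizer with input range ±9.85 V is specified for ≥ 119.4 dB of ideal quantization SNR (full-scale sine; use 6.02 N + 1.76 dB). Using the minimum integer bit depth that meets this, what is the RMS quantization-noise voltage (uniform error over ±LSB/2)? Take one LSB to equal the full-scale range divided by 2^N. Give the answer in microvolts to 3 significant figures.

Full-scale range = 9.85 V − (-9.85 V) = 19.7 V.
Solving 6.02 N ≥ 119.4 − 1.76: N ≥ 19.542. Round up → N = 20.
Step size = 19.7/1048576 V = 18.787 µV.
RMS noise = LSB/√12 = 5.42 µV.

5.42 µV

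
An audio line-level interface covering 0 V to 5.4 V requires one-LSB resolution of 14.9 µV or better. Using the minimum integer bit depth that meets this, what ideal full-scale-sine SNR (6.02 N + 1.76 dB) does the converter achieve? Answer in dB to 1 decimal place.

116.1 dB

Full-scale range = 5.4 V.
Levels needed ≥ 5.4/14.9 µV = 362400. 2^19 = 524288 suffices, so N_min = 19.
Ideal SNR at N = 19: 6.02·19 + 1.76 = 116.1 dB.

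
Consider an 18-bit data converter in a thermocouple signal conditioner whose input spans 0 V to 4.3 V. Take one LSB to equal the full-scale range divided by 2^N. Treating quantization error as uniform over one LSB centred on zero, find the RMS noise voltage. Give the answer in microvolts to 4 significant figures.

V_FS = 4.3 V.
LSB = 4.3 V / 2^18 = 16.4032 µV.
RMS of a uniform error over width LSB is LSB/√12 = 4.735 µV.

4.735 µV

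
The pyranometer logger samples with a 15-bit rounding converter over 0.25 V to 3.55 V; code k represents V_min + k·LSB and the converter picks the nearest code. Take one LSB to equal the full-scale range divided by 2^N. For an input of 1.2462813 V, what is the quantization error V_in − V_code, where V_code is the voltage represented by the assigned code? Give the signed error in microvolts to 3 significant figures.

Range = 3.55 − (0.25) = 3.3 V. LSB = 3.3 V / 2^15 ≈ 100.7 µV.
(1.2462813 − (0.25)) / LSB = 0.9962813 × 32768/3.3 = 9892.7714. Nearest integer: k = 9893.
V_code = 0.25 + (9893/32768) × 3.3 = 1.2463043213 V.
Error = V_in − V_code = 1.2462813 − (1.2463043213) = −23.0 µV.

−23.0 µV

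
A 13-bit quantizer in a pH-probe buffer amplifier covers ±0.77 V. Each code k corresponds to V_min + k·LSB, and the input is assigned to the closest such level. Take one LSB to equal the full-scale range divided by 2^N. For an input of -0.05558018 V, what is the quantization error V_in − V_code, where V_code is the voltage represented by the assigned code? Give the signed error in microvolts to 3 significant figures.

The full-scale span is 0.77 − (-0.77) = 1.54 V. LSB = 1.54 V / 2^13 ≈ 188.0 µV.
(V_in − V_min)/LSB = (-0.05558018 − (-0.77)) × 8192/1.54 = 3800.3423 → nearest code k = 3800.
V_code = V_min + k × range/2^13 = -0.77 + 3800 × 1.54/8192 = -0.05564453125 V.
e = -0.05558018 − (-0.05564453125) = +64.4 µV.

+64.4 µV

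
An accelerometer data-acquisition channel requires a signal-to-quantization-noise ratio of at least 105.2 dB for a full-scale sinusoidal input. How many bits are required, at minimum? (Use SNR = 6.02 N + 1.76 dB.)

N ≥ (105.2 − 1.76)/6.02 = 17.183 → N_min = 18.

18 bits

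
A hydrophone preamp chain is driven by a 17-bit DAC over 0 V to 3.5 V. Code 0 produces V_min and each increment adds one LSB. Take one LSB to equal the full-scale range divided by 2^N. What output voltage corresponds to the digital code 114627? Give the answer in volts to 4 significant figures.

3.061 V

V_FS = 3.5 V. LSB = 3.5 V / 2^17.
V_out = V_min + code × LSB = 0 V + 114627 × 3.5 V / 131072
      = 0 V + 3.06087 V = 3.06087 V.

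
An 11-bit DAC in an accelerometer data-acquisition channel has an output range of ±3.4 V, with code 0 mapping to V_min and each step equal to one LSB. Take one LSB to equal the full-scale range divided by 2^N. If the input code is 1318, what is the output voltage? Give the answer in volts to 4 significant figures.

Span: 3.4 V − (-3.4 V) = 6.8 V. LSB = 6.8 V / 2^11.
V_out = V_min + code × LSB = -3.4 V + 1318 × 6.8 V / 2048
      = -3.4 V + 4.37617 V = 0.976172 V.

0.9762 V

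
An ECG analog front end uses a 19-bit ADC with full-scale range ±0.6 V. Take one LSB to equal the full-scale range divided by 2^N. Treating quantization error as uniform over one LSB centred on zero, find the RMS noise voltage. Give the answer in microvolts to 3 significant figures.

Full-scale range = 0.6 V − (-0.6 V) = 1.2 V.
LSB = 1.2 V / 2^19 = 2.2888 µV.
For a uniform distribution on [−LSB/2, +LSB/2], V_rms = LSB/√12 = 2.2888 µV/3.4641 = 0.661 µV.

0.661 µV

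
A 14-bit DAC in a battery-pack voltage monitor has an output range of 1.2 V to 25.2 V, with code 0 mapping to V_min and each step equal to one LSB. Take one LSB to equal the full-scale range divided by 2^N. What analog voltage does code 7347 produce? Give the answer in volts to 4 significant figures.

11.96 V

Range = 25.2 − (1.2) = 24 V. LSB = 24 V / 2^14.
Output = V_min + (7347/16384) × range = 1.2 + 0.448425 × 24 V
      = 1.2 + 10.7622 = 11.9622 V.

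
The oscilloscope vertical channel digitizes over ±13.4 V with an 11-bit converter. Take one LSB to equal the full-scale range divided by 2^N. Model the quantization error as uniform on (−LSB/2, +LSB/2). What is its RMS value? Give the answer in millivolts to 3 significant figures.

Span: 13.4 V − (-13.4 V) = 26.8 V.
Step size = 26.8/2048 V = 13.086 mV.
σ_q = LSB/√12 = 13.086 mV/3.4641 = 3.78 mV.

3.78 mV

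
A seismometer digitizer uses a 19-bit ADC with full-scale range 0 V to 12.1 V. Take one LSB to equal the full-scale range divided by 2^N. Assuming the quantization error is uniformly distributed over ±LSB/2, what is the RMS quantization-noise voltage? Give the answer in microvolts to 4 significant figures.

6.662 µV

Range is 12.1 V.
LSB = 12.1 V ÷ 2^19 = 12.1/524288 V = 23.0789 µV.
For a uniform distribution on [−LSB/2, +LSB/2], V_rms = LSB/√12 = 23.0789 µV/3.4641 = 6.662 µV.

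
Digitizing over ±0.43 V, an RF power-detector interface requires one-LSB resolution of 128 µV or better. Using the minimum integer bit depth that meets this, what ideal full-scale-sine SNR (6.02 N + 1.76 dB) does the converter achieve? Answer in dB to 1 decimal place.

Full-scale range = 0.43 V − (-0.43 V) = 0.86 V.
0.86 V / 128 µV = 6719. Since 2^12 = 4096 and 2^13 = 8192, N = 13.
SNR = 6.02 × 13 + 1.76 = 80.02 dB.

80.0 dB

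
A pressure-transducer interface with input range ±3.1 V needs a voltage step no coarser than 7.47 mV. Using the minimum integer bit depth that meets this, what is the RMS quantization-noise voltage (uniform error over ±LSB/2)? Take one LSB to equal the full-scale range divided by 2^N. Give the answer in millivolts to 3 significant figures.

1.75 mV

Full-scale range = 3.1 V − (-3.1 V) = 6.2 V.
Levels needed ≥ 6.2/7.47 mV = 830.0. 2^10 = 1024 suffices, so N_min = 10.
LSB = 6.2 V / 2^10 = 6.0547 mV.
V_rms = LSB/√12 = 1.75 mV.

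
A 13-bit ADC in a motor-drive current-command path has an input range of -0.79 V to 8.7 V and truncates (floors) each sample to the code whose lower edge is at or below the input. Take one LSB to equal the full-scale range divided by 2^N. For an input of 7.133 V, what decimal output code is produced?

6839

The full-scale span is 8.7 − (-0.79) = 9.49 V. LSB = 9.49 V / 2^13 ≈ 1.158 mV.
code = ⌊(V_in − V_min)/LSB⌋ = ⌊(V_in − V_min) × 2^13 / range⌋
     = ⌊(7.133 − (-0.79)) × 8192 / 9.49⌋ = ⌊7.923 × 8192/9.49⌋
     = ⌊6839.327⌋ = 6839.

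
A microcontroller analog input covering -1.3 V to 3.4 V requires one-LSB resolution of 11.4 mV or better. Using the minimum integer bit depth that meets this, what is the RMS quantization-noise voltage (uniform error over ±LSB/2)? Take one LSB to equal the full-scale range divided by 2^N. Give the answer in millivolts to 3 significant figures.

Span: 3.4 V − (-1.3 V) = 4.7 V.
Need 2^N ≥ 4.7 V / 11.4 mV = 412.3 → N_min = 9.
One LSB is 4.7 V / 512 = 9.1797 mV.
RMS noise = LSB/√12 = 2.65 mV.

2.65 mV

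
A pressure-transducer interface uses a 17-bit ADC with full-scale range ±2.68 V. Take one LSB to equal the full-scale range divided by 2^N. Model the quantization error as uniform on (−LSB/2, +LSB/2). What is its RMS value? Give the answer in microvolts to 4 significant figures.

11.80 µV

The full-scale span is 2.68 − (-2.68) = 5.36 V.
Step size = 5.36/131072 V = 40.8936 µV.
For a uniform distribution on [−LSB/2, +LSB/2], V_rms = LSB/√12 = 40.8936 µV/3.4641 = 11.80 µV.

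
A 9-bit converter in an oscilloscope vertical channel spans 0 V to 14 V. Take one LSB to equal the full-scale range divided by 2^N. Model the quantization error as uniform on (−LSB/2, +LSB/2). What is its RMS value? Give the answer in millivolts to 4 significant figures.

7.893 mV

Full-scale range = 14 V.
LSB = 14 V / 2^9 = 27.3438 mV.
RMS of a uniform error over width LSB is LSB/√12 = 7.893 mV.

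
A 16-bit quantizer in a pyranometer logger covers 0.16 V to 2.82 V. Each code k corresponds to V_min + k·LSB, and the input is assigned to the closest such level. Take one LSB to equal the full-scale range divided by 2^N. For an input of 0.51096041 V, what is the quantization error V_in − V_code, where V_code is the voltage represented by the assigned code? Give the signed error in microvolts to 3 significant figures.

−7.30 µV

Range = 2.82 − (0.16) = 2.66 V. LSB = 2.66 V / 2^16 ≈ 40.59 µV.
(V_in − V_min)/LSB = (0.51096041 − (0.16)) × 65536/2.66 = 8646.8201 → nearest code k = 8647.
V_code = V_min + k × range/2^16 = 0.16 + 8647 × 2.66/65536 = 0.51096771240 V.
e = 0.51096041 − (0.51096771240) = −7.30 µV.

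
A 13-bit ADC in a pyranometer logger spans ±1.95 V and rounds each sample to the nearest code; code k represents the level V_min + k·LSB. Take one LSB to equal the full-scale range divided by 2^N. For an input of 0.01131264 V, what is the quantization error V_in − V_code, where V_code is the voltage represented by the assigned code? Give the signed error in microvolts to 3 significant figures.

−113 µV

The full-scale span is 1.95 − (-1.95) = 3.9 V. LSB = 3.9 V / 2^13 ≈ 476.1 µV.
(V_in − V_min)/LSB = (0.01131264 − (-1.95)) × 8192/3.9 = 4119.7623 → nearest code k = 4120.
V_code = -1.95 + (4120/8192) × 3.9 = 0.01142578125 V.
Error = V_in − V_code = 0.01131264 − (0.01142578125) = −113 µV.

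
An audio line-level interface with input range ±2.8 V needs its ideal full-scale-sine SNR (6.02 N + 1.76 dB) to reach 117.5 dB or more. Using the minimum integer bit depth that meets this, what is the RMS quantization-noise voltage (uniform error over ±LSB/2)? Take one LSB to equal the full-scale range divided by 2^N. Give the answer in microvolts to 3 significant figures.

1.54 µV

Span: 2.8 V − (-2.8 V) = 5.6 V.
6.02 N + 1.76 ≥ 117.5 gives N ≥ 19.226, so the minimum integer is 20.
LSB = 5.6 V ÷ 2^20 = 5.6/1048576 V = 5.3406 µV.
σ_q = LSB/√12 = 5.3406 µV/3.4641 = 1.54 µV.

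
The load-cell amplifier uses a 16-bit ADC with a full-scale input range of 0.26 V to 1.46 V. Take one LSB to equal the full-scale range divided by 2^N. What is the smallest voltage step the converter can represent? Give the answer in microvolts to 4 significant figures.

Span: 1.46 V − (0.26 V) = 1.2 V.
Number of codes = 2^16 = 65536.
Step size = 1.2/65536 V = 18.31 µV.

18.31 µV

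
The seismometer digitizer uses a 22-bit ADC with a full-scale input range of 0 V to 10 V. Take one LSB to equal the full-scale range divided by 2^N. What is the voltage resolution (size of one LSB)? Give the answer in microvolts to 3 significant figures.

Range is 10 V.
Number of codes = 2^22 = 4194304.
LSB = 10 V / 2^22 = 2.38 µV.

2.38 µV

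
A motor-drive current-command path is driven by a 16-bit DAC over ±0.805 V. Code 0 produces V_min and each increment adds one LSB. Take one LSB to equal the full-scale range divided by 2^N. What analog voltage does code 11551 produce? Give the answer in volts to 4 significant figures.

-0.5212 V

Range = 0.805 − (-0.805) = 1.61 V. LSB = 1.61 V / 2^16.
V_out = -0.805 + 11551 × (1.61/65536) V
      = -0.805 V + 0.283769 V = -0.521231 V.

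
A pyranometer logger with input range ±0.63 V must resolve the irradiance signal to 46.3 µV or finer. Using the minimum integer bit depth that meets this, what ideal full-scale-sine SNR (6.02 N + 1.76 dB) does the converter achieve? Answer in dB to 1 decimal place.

92.1 dB

The full-scale span is 0.63 − (-0.63) = 1.26 V.
1.26 V / 46.3 µV = 27210. Since 2^14 = 16384 and 2^15 = 32768, N = 15.
6.02(15) + 1.76 = 92.06 dB.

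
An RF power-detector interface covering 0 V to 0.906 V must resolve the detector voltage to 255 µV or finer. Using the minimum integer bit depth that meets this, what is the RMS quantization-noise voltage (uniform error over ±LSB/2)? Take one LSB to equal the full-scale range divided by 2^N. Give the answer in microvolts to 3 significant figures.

Range is 0.906 V.
Required number of levels: 0.906/255 µV = 3552.9; smallest N with 2^N ≥ that is 12.
LSB = 0.906 V / 2^12 = 221.19 µV.
V_rms = LSB/√12 = 63.9 µV.

63.9 µV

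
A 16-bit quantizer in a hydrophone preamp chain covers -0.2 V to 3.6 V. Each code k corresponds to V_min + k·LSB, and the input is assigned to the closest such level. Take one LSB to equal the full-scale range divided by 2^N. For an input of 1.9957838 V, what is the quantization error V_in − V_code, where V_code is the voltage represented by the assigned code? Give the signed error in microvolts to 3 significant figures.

Full-scale range = 3.6 V − (-0.2 V) = 3.8 V. LSB = 3.8 V / 2^16 ≈ 57.98 µV.
(V_in − V_min)/LSB = (1.9957838 − (-0.2)) × 65536/3.8 = 37869.1808 → nearest code k = 37869.
V_code = V_min + k × range/2^16 = -0.2 + 37869 × 3.8/65536 = 1.9957733154 V.
Error = V_in − V_code = 1.9957838 − (1.9957733154) = +10.5 µV.

+10.5 µV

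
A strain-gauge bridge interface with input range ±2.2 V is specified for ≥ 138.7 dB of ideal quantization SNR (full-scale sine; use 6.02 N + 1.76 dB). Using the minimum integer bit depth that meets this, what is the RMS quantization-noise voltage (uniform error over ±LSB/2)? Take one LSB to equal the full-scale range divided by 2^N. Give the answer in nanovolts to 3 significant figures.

Full-scale range = 2.2 V − (-2.2 V) = 4.4 V.
Solving 6.02 N ≥ 138.7 − 1.76: N ≥ 22.748. Round up → N = 23.
One LSB is 4.4 V / 8388608 = 0.52452 µV.
V_rms = LSB/√12 = 151 nV.

151 nV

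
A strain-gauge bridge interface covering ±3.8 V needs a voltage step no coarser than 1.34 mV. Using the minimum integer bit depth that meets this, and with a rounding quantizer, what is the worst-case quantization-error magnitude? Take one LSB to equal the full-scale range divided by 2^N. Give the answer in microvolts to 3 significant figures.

Full-scale range = 3.8 V − (-3.8 V) = 7.6 V.
7.6 V / 1.34 mV = 5672. Since 2^12 = 4096 and 2^13 = 8192, N = 13.
One LSB is 7.6 V / 8192 = 0.92773 mV.
Half an LSB is 464 µV.

464 µV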